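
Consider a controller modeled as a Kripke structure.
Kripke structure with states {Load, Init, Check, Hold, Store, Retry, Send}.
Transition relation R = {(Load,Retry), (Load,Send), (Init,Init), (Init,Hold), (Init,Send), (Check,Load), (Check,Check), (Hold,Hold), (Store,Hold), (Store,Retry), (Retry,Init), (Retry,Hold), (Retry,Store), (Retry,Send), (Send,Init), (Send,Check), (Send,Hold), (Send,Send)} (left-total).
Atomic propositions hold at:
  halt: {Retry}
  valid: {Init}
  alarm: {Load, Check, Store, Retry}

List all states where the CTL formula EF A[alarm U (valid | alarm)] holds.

{Load, Init, Check, Store, Retry, Send}

Sat(valid | alarm) = {Load, Init, Check, Store, Retry}
A[alarm U (valid | alarm)]: least fixpoint, start Z0 = Sat((valid | alarm)) = {Load, Init, Check, Store, Retry}, add states in Sat(alarm) with every successor in Z. Already a fixed point.
Sat(A[alarm U (valid | alarm)]) = {Load, Init, Check, Store, Retry}
EF A[alarm U (valid | alarm)]: least fixpoint, start Z0 = {Load, Init, Check, Store, Retry}, add states with some successor in Z. Z1 = {Load, Init, Check, Store, Retry, Send}; fixed.
Sat(EF A[alarm U (valid | alarm)]) = {Load, Init, Check, Store, Retry, Send}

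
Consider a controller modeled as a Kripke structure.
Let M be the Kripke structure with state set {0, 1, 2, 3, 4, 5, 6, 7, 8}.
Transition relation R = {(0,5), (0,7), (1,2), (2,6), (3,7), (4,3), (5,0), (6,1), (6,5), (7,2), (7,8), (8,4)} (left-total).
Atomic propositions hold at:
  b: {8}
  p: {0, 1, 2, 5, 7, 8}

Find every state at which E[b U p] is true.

E[b U p]: least fixpoint, start Z0 = Sat(p) = {0, 1, 2, 5, 7, 8}, add states in Sat(b) with some successor in Z. Already a fixed point.
Sat(E[b U p]) = {0, 1, 2, 5, 7, 8}

{0, 1, 2, 5, 7, 8}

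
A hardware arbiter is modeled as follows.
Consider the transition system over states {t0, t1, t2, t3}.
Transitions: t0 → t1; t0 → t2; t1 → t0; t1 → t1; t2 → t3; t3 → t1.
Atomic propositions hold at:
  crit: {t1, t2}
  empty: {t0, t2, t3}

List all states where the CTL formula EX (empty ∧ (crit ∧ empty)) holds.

{t0}

Sat(crit ∧ empty) = {t2}
Sat(empty ∧ (crit ∧ empty)) = {t2}
Sat(EX (empty ∧ (crit ∧ empty))) = {s : some successor in {t2}} = {t0}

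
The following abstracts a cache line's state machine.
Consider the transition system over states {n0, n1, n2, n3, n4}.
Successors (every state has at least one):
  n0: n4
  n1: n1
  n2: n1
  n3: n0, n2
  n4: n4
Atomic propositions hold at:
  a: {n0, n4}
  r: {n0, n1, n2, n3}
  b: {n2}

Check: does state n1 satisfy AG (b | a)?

Sat(b | a) = {n0, n2, n4}
AG (b | a): greatest fixpoint, start Z0 = {n0, n2, n4}, keep only states in Sat with every successor in Z. Z1 = {n0, n4}; fixed.
Sat(AG (b | a)) = {n0, n4}
n1 ∉ Sat(AG (b | a)) = {n0, n4}, so the formula does not hold at n1.

No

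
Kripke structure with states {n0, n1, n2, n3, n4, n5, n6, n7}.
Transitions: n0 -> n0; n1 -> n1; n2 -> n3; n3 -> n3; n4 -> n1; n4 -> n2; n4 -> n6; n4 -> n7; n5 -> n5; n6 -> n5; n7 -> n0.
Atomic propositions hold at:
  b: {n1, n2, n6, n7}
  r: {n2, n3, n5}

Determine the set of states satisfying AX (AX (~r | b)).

Sat(~r) = {n0, n1, n4, n6, n7}
Sat(~r | b) = {n0, n1, n2, n4, n6, n7}
Sat(AX (~r | b)) = {s : every successor in {n0, n1, n2, n4, n6, n7}} = {n0, n1, n4, n7}
Sat(AX (AX (~r | b))) = {s : every successor in {n0, n1, n4, n7}} = {n0, n1, n7}

{n0, n1, n7}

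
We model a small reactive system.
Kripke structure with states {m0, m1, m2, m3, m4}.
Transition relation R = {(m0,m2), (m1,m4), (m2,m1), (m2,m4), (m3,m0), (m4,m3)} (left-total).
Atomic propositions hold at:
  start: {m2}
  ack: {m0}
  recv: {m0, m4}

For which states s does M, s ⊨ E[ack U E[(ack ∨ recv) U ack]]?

{m0}

Sat(ack ∨ recv) = {m0, m4}
E[(ack ∨ recv) U ack]: least fixpoint, start Z0 = Sat(ack) = {m0}, add states in Sat(ack ∨ recv) with some successor in Z. Already a fixed point.
Sat(E[(ack ∨ recv) U ack]) = {m0}
E[ack U E[(ack ∨ recv) U ack]]: least fixpoint, start Z0 = Sat(E[(ack ∨ recv) U ack]) = {m0}, add states in Sat(ack) with some successor in Z. Already a fixed point.
Sat(E[ack U E[(ack ∨ recv) U ack]]) = {m0}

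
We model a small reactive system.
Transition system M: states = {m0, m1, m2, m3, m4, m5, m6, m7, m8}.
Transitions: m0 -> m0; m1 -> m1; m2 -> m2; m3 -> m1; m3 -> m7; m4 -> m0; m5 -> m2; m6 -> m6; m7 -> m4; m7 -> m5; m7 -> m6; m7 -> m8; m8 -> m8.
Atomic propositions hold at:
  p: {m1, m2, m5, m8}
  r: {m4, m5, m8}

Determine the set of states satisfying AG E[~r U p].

{m1, m2, m5, m8}

Sat(~r) = {m0, m1, m2, m3, m6, m7}
E[~r U p]: least fixpoint, start Z0 = Sat(p) = {m1, m2, m5, m8}, add states in Sat(~r) with some successor in Z. Z1 = {m1, m2, m3, m5, m7, m8}; fixed.
Sat(E[~r U p]) = {m1, m2, m3, m5, m7, m8}
AG E[~r U p]: greatest fixpoint, start Z0 = {m1, m2, m3, m5, m7, m8}, keep only states in Sat with every successor in Z. Z1 = {m1, m2, m3, m5, m8}; Z2 = {m1, m2, m5, m8}; fixed.
Sat(AG E[~r U p]) = {m1, m2, m5, m8}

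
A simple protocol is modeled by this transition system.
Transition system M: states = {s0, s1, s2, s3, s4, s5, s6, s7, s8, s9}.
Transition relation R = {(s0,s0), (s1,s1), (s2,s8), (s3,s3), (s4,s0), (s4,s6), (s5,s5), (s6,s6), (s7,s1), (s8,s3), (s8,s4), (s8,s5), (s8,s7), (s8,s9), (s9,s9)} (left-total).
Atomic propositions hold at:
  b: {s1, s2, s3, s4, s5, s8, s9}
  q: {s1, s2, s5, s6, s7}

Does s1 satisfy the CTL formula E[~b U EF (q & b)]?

Yes

Sat(~b) = {s0, s6, s7}
Sat(q & b) = {s1, s2, s5}
EF (q & b): least fixpoint, start Z0 = {s1, s2, s5}, add states with some successor in Z. Z1 = {s1, s2, s5, s7, s8}; fixed.
Sat(EF (q & b)) = {s1, s2, s5, s7, s8}
E[~b U EF (q & b)]: least fixpoint, start Z0 = Sat(EF (q & b)) = {s1, s2, s5, s7, s8}, add states in Sat(~b) with some successor in Z. Already a fixed point.
Sat(E[~b U EF (q & b)]) = {s1, s2, s5, s7, s8}
s1 ∈ Sat(E[~b U EF (q & b)]) = {s1, s2, s5, s7, s8}, so the formula holds at s1.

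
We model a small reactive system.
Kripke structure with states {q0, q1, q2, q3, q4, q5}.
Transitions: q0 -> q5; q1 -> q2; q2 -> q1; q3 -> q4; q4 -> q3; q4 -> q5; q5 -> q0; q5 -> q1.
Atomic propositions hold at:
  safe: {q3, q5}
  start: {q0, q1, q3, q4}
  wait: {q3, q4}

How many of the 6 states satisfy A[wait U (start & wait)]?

2

Sat(start & wait) = {q3, q4}
A[wait U (start & wait)]: least fixpoint, start Z0 = Sat((start & wait)) = {q3, q4}, add states in Sat(wait) with every successor in Z. Already a fixed point.
Sat(A[wait U (start & wait)]) = {q3, q4}
|Sat(A[wait U (start & wait)])| = |{q3, q4}| = 2.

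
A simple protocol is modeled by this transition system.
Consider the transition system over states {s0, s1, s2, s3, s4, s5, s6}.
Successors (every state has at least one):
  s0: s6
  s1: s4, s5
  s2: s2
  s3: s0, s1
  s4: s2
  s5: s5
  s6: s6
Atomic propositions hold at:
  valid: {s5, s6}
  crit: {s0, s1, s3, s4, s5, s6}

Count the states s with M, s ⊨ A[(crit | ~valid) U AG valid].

3

Sat(~valid) = {s0, s1, s2, s3, s4}
Sat(crit | ~valid) = {s0, s1, s2, s3, s4, s5, s6}
AG valid: greatest fixpoint, start Z0 = {s5, s6}, keep only states in Sat with every successor in Z. Already a fixed point.
Sat(AG valid) = {s5, s6}
A[(crit | ~valid) U AG valid]: least fixpoint, start Z0 = Sat(AG valid) = {s5, s6}, add states in Sat(crit | ~valid) with every successor in Z. Z1 = {s0, s5, s6}; fixed.
Sat(A[(crit | ~valid) U AG valid]) = {s0, s5, s6}
|Sat(A[(crit | ~valid) U AG valid])| = |{s0, s5, s6}| = 3.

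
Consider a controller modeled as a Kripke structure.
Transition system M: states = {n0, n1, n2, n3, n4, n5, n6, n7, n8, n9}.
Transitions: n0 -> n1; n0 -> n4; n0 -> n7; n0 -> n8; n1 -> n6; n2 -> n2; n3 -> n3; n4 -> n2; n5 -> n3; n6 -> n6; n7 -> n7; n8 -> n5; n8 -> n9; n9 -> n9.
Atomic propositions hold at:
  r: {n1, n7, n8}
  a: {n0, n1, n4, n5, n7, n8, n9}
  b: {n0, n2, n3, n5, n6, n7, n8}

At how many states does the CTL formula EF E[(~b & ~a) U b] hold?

9

Sat(~b) = {n1, n4, n9}
Sat(~a) = {n2, n3, n6}
Sat(~b & ~a) = ∅
E[(~b & ~a) U b]: least fixpoint, start Z0 = Sat(b) = {n0, n2, n3, n5, n6, n7, n8}, add states in Sat(~b & ~a) with some successor in Z. Already a fixed point.
Sat(E[(~b & ~a) U b]) = {n0, n2, n3, n5, n6, n7, n8}
EF E[(~b & ~a) U b]: least fixpoint, start Z0 = {n0, n2, n3, n5, n6, n7, n8}, add states with some successor in Z. Z1 = {n0, n1, n2, n3, n4, n5, n6, n7, n8}; fixed.
Sat(EF E[(~b & ~a) U b]) = {n0, n1, n2, n3, n4, n5, n6, n7, n8}
|Sat(EF E[(~b & ~a) U b])| = |{n0, n1, n2, n3, n4, n5, n6, n7, n8}| = 9.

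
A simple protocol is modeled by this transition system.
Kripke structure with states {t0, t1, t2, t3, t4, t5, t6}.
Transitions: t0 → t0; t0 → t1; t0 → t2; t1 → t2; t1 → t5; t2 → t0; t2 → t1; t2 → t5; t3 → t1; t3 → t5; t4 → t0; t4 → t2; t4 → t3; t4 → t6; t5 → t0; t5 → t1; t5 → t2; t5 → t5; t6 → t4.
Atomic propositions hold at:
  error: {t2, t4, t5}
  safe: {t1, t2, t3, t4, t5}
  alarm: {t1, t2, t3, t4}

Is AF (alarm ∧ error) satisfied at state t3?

Sat(alarm ∧ error) = {t2, t4}
AF (alarm ∧ error): least fixpoint, start Z0 = {t2, t4}, add states with every successor in Z. Z1 = {t2, t4, t6}; fixed.
Sat(AF (alarm ∧ error)) = {t2, t4, t6}
t3 ∉ Sat(AF (alarm ∧ error)) = {t2, t4, t6}, so the formula does not hold at t3.

No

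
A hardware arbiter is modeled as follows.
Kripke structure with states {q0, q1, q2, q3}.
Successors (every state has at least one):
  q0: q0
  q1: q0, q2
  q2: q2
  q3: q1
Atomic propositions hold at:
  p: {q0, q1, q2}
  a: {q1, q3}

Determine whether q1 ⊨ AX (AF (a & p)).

No

Sat(a & p) = {q1}
AF (a & p): least fixpoint, start Z0 = {q1}, add states with every successor in Z. Z1 = {q1, q3}; fixed.
Sat(AF (a & p)) = {q1, q3}
Sat(AX (AF (a & p))) = {s : every successor in {q1, q3}} = {q3}
q1 ∉ Sat(AX (AF (a & p))) = {q3}, so the formula does not hold at q1.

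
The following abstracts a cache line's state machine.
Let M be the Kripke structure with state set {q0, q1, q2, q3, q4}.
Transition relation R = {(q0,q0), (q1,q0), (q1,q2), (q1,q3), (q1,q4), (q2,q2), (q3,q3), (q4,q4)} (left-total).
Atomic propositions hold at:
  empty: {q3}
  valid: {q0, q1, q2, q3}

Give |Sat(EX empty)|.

2

Sat(EX empty) = {s : some successor in {q3}} = {q1, q3}
|Sat(EX empty)| = |{q1, q3}| = 2.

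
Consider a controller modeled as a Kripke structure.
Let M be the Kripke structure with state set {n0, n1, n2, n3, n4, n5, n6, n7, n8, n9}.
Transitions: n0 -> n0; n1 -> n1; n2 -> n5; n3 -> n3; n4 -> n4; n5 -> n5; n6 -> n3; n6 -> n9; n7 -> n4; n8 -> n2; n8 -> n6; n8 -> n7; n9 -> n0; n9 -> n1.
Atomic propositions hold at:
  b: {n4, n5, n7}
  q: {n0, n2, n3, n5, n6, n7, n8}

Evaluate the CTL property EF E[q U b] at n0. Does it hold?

No

E[q U b]: least fixpoint, start Z0 = Sat(b) = {n4, n5, n7}, add states in Sat(q) with some successor in Z. Z1 = {n2, n4, n5, n7, n8}; fixed.
Sat(E[q U b]) = {n2, n4, n5, n7, n8}
EF E[q U b]: least fixpoint, start Z0 = {n2, n4, n5, n7, n8}, add states with some successor in Z. Already a fixed point.
Sat(EF E[q U b]) = {n2, n4, n5, n7, n8}
n0 ∉ Sat(EF E[q U b]) = {n2, n4, n5, n7, n8}, so the formula does not hold at n0.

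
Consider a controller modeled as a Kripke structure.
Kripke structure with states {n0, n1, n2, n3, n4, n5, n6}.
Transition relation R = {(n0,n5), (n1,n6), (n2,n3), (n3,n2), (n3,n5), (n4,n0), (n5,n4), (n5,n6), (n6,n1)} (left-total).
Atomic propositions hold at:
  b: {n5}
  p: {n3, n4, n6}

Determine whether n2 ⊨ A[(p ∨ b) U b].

Sat(p ∨ b) = {n3, n4, n5, n6}
A[(p ∨ b) U b]: least fixpoint, start Z0 = Sat(b) = {n5}, add states in Sat(p ∨ b) with every successor in Z. Already a fixed point.
Sat(A[(p ∨ b) U b]) = {n5}
n2 ∉ Sat(A[(p ∨ b) U b]) = {n5}, so the formula does not hold at n2.

No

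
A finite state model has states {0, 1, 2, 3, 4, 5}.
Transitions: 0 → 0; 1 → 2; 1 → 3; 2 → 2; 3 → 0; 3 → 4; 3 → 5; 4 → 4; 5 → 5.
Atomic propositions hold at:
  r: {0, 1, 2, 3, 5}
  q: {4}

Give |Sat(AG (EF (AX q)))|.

1

Sat(AX q) = {s : every successor in {4}} = {4}
EF (AX q): least fixpoint, start Z0 = {4}, add states with some successor in Z. Z1 = {3, 4}; Z2 = {1, 3, 4}; fixed.
Sat(EF (AX q)) = {1, 3, 4}
AG (EF (AX q)): greatest fixpoint, start Z0 = {1, 3, 4}, keep only states in Sat with every successor in Z. Z1 = {4}; fixed.
Sat(AG (EF (AX q))) = {4}
|Sat(AG (EF (AX q)))| = |{4}| = 1.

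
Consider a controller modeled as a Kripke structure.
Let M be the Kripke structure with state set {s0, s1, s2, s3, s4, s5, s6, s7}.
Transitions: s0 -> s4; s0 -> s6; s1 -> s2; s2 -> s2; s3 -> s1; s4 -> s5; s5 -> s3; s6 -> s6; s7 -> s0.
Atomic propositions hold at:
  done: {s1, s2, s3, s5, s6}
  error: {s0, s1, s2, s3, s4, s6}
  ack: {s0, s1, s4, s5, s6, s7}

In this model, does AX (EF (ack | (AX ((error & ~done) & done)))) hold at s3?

Sat(~done) = {s0, s4, s7}
Sat(error & ~done) = {s0, s4}
Sat((error & ~done) & done) = ∅
Sat(AX ((error & ~done) & done)) = {s : every successor in ∅} = ∅
Sat(ack | (AX ((error & ~done) & done))) = {s0, s1, s4, s5, s6, s7}
EF (ack | (AX ((error & ~done) & done))): least fixpoint, start Z0 = {s0, s1, s4, s5, s6, s7}, add states with some successor in Z. Z1 = {s0, s1, s3, s4, s5, s6, s7}; fixed.
Sat(EF (ack | (AX ((error & ~done) & done)))) = {s0, s1, s3, s4, s5, s6, s7}
Sat(AX (EF (ack | (AX ((error & ~done) & done))))) = {s : every successor in {s0, s1, s3, s4, s5, s6, s7}} = {s0, s3, s4, s5, s6, s7}
s3 ∈ Sat(AX (EF (ack | (AX ((error & ~done) & done))))) = {s0, s3, s4, s5, s6, s7}, so the formula holds at s3.

Yes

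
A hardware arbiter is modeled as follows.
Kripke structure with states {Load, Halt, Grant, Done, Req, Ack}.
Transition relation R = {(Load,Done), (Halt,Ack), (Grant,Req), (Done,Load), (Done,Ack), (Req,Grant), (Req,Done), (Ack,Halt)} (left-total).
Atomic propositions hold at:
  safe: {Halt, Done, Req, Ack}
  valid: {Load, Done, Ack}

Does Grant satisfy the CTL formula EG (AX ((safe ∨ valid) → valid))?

No

Sat(safe ∨ valid) = {Load, Halt, Done, Req, Ack}
Sat((safe ∨ valid) → valid) = {Load, Grant, Done, Ack}
Sat(AX ((safe ∨ valid) → valid)) = {s : every successor in {Load, Grant, Done, Ack}} = {Load, Halt, Done, Req}
EG (AX ((safe ∨ valid) → valid)): greatest fixpoint, start Z0 = {Load, Halt, Done, Req}, keep only states in Sat with some successor in Z. Z1 = {Load, Done, Req}; fixed.
Sat(EG (AX ((safe ∨ valid) → valid))) = {Load, Done, Req}
Grant ∉ Sat(EG (AX ((safe ∨ valid) → valid))) = {Load, Done, Req}, so the formula does not hold at Grant.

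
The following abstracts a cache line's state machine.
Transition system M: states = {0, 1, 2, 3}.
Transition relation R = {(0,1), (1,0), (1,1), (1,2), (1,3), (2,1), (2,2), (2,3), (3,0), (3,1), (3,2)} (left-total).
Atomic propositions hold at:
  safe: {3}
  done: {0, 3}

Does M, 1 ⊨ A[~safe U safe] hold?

No

Sat(~safe) = {0, 1, 2}
A[~safe U safe]: least fixpoint, start Z0 = Sat(safe) = {3}, add states in Sat(~safe) with every successor in Z. Already a fixed point.
Sat(A[~safe U safe]) = {3}
1 ∉ Sat(A[~safe U safe]) = {3}, so the formula does not hold at 1.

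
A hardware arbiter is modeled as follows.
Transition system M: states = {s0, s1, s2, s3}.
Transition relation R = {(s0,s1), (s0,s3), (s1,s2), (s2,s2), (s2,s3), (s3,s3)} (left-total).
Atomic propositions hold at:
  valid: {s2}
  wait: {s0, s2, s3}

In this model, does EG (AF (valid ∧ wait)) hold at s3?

Sat(valid ∧ wait) = {s2}
AF (valid ∧ wait): least fixpoint, start Z0 = {s2}, add states with every successor in Z. Z1 = {s1, s2}; fixed.
Sat(AF (valid ∧ wait)) = {s1, s2}
EG (AF (valid ∧ wait)): greatest fixpoint, start Z0 = {s1, s2}, keep only states in Sat with some successor in Z. Already a fixed point.
Sat(EG (AF (valid ∧ wait))) = {s1, s2}
s3 ∉ Sat(EG (AF (valid ∧ wait))) = {s1, s2}, so the formula does not hold at s3.

No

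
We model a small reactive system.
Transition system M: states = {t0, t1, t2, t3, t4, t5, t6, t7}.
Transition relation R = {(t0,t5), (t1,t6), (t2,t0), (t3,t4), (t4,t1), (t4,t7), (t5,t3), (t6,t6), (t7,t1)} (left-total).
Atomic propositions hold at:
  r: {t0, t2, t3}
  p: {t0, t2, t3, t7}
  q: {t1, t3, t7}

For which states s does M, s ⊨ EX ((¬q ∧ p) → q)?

{t0, t1, t3, t4, t5, t6, t7}

Sat(¬q) = {t0, t2, t4, t5, t6}
Sat(¬q ∧ p) = {t0, t2}
Sat((¬q ∧ p) → q) = {t1, t3, t4, t5, t6, t7}
Sat(EX ((¬q ∧ p) → q)) = {s : some successor in {t1, t3, t4, t5, t6, t7}} = {t0, t1, t3, t4, t5, t6, t7}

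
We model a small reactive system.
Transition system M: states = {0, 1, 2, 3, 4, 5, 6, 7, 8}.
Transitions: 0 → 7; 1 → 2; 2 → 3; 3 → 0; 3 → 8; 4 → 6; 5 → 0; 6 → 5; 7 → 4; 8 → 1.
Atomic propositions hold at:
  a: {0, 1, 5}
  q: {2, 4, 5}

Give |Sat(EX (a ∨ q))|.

6

Sat(a ∨ q) = {0, 1, 2, 4, 5}
Sat(EX (a ∨ q)) = {s : some successor in {0, 1, 2, 4, 5}} = {1, 3, 5, 6, 7, 8}
|Sat(EX (a ∨ q))| = |{1, 3, 5, 6, 7, 8}| = 6.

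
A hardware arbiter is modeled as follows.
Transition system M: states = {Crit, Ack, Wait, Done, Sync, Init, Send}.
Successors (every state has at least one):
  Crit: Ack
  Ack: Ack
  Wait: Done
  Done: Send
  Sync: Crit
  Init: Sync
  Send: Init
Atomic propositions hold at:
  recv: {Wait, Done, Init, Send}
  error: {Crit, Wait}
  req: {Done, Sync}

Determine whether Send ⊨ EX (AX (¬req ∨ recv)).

Sat(¬req) = {Crit, Ack, Wait, Init, Send}
Sat(¬req ∨ recv) = {Crit, Ack, Wait, Done, Init, Send}
Sat(AX (¬req ∨ recv)) = {s : every successor in {Crit, Ack, Wait, Done, Init, Send}} = {Crit, Ack, Wait, Done, Sync, Send}
Sat(EX (AX (¬req ∨ recv))) = {s : some successor in {Crit, Ack, Wait, Done, Sync, Send}} = {Crit, Ack, Wait, Done, Sync, Init}
Send ∉ Sat(EX (AX (¬req ∨ recv))) = {Crit, Ack, Wait, Done, Sync, Init}, so the formula does not hold at Send.

No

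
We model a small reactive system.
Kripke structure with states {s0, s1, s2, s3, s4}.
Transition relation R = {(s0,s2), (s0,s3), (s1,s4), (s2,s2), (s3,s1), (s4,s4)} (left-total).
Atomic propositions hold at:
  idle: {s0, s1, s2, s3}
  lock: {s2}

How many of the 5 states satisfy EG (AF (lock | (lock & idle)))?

1

Sat(lock & idle) = {s2}
Sat(lock | (lock & idle)) = {s2}
AF (lock | (lock & idle)): least fixpoint, start Z0 = {s2}, add states with every successor in Z. Already a fixed point.
Sat(AF (lock | (lock & idle))) = {s2}
EG (AF (lock | (lock & idle))): greatest fixpoint, start Z0 = {s2}, keep only states in Sat with some successor in Z. Already a fixed point.
Sat(EG (AF (lock | (lock & idle)))) = {s2}
|Sat(EG (AF (lock | (lock & idle))))| = |{s2}| = 1.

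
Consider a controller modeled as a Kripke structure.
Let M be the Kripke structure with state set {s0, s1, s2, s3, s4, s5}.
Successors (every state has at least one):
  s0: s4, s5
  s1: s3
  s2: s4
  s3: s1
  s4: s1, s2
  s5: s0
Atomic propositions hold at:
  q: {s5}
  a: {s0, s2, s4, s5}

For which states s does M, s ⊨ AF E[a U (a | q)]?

Sat(a | q) = {s0, s2, s4, s5}
E[a U (a | q)]: least fixpoint, start Z0 = Sat((a | q)) = {s0, s2, s4, s5}, add states in Sat(a) with some successor in Z. Already a fixed point.
Sat(E[a U (a | q)]) = {s0, s2, s4, s5}
AF E[a U (a | q)]: least fixpoint, start Z0 = {s0, s2, s4, s5}, add states with every successor in Z. Already a fixed point.
Sat(AF E[a U (a | q)]) = {s0, s2, s4, s5}

{s0, s2, s4, s5}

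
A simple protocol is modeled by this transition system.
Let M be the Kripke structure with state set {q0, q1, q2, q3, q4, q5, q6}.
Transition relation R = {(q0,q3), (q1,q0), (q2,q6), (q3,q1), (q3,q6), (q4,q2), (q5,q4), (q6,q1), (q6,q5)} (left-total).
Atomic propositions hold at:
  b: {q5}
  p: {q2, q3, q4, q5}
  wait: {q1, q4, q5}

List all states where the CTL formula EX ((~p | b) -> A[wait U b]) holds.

Sat(~p) = {q0, q1, q6}
Sat(~p | b) = {q0, q1, q5, q6}
A[wait U b]: least fixpoint, start Z0 = Sat(b) = {q5}, add states in Sat(wait) with every successor in Z. Already a fixed point.
Sat(A[wait U b]) = {q5}
Sat((~p | b) -> A[wait U b]) = {q2, q3, q4, q5}
Sat(EX ((~p | b) -> A[wait U b])) = {s : some successor in {q2, q3, q4, q5}} = {q0, q4, q5, q6}

{q0, q4, q5, q6}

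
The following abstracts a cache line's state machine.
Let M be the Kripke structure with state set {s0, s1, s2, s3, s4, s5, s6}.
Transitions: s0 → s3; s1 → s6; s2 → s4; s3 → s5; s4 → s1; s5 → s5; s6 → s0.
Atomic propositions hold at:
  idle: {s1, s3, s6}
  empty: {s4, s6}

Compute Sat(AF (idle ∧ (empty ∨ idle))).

{s0, s1, s2, s3, s4, s6}

Sat(empty ∨ idle) = {s1, s3, s4, s6}
Sat(idle ∧ (empty ∨ idle)) = {s1, s3, s6}
AF (idle ∧ (empty ∨ idle)): least fixpoint, start Z0 = {s1, s3, s6}, add states with every successor in Z. Z1 = {s0, s1, s3, s4, s6}; Z2 = {s0, s1, s2, s3, s4, s6}; fixed.
Sat(AF (idle ∧ (empty ∨ idle))) = {s0, s1, s2, s3, s4, s6}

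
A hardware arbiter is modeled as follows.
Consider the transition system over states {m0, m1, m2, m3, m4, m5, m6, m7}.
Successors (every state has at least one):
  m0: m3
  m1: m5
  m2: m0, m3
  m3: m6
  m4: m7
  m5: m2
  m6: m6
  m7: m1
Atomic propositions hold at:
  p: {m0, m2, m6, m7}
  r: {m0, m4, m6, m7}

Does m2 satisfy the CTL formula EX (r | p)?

Sat(r | p) = {m0, m2, m4, m6, m7}
Sat(EX (r | p)) = {s : some successor in {m0, m2, m4, m6, m7}} = {m2, m3, m4, m5, m6}
m2 ∈ Sat(EX (r | p)) = {m2, m3, m4, m5, m6}, so the formula holds at m2.

Yes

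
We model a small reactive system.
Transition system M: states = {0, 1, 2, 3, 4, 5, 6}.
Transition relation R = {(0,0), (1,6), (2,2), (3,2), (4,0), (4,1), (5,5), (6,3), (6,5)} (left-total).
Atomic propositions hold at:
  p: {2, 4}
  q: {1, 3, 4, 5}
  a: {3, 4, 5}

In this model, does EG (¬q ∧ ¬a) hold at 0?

Sat(¬q) = {0, 2, 6}
Sat(¬a) = {0, 1, 2, 6}
Sat(¬q ∧ ¬a) = {0, 2, 6}
EG (¬q ∧ ¬a): greatest fixpoint, start Z0 = {0, 2, 6}, keep only states in Sat with some successor in Z. Z1 = {0, 2}; fixed.
Sat(EG (¬q ∧ ¬a)) = {0, 2}
0 ∈ Sat(EG (¬q ∧ ¬a)) = {0, 2}, so the formula holds at 0.

Yes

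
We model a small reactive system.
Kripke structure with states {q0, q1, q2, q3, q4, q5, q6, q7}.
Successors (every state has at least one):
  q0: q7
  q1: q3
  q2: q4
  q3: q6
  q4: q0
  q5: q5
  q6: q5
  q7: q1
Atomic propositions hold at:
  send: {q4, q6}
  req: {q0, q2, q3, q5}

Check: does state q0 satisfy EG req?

EG req: greatest fixpoint, start Z0 = {q0, q2, q3, q5}, keep only states in Sat with some successor in Z. Z1 = {q5}; fixed.
Sat(EG req) = {q5}
q0 ∉ Sat(EG req) = {q5}, so the formula does not hold at q0.

No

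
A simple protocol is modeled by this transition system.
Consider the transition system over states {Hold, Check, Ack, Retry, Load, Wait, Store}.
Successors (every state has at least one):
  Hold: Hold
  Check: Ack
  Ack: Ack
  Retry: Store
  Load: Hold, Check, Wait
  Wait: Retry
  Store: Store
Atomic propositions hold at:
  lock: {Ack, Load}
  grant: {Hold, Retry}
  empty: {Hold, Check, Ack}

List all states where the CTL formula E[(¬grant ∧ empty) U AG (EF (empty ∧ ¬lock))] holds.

{Hold}

Sat(¬grant) = {Check, Ack, Load, Wait, Store}
Sat(¬grant ∧ empty) = {Check, Ack}
Sat(¬lock) = {Hold, Check, Retry, Wait, Store}
Sat(empty ∧ ¬lock) = {Hold, Check}
EF (empty ∧ ¬lock): least fixpoint, start Z0 = {Hold, Check}, add states with some successor in Z. Z1 = {Hold, Check, Load}; fixed.
Sat(EF (empty ∧ ¬lock)) = {Hold, Check, Load}
AG (EF (empty ∧ ¬lock)): greatest fixpoint, start Z0 = {Hold, Check, Load}, keep only states in Sat with every successor in Z. Z1 = {Hold}; fixed.
Sat(AG (EF (empty ∧ ¬lock))) = {Hold}
E[(¬grant ∧ empty) U AG (EF (empty ∧ ¬lock))]: least fixpoint, start Z0 = Sat(AG (EF (empty ∧ ¬lock))) = {Hold}, add states in Sat(¬grant ∧ empty) with some successor in Z. Already a fixed point.
Sat(E[(¬grant ∧ empty) U AG (EF (empty ∧ ¬lock))]) = {Hold}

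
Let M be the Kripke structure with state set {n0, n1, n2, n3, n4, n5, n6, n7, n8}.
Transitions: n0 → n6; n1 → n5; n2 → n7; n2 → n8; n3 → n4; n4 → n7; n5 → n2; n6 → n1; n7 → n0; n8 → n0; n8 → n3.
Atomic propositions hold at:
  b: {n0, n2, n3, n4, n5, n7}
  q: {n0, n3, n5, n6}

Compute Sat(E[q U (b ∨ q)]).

Sat(b ∨ q) = {n0, n2, n3, n4, n5, n6, n7}
E[q U (b ∨ q)]: least fixpoint, start Z0 = Sat((b ∨ q)) = {n0, n2, n3, n4, n5, n6, n7}, add states in Sat(q) with some successor in Z. Already a fixed point.
Sat(E[q U (b ∨ q)]) = {n0, n2, n3, n4, n5, n6, n7}

{n0, n2, n3, n4, n5, n6, n7}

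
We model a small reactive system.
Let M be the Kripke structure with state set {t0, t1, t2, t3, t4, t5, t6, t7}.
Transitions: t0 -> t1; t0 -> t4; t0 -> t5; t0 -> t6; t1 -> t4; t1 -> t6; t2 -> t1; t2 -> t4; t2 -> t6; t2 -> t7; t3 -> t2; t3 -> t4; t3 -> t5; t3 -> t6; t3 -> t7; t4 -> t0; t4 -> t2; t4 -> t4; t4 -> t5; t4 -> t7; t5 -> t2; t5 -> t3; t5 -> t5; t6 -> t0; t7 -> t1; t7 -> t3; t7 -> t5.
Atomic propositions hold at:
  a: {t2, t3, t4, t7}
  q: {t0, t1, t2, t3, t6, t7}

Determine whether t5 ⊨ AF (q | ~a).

Sat(~a) = {t0, t1, t5, t6}
Sat(q | ~a) = {t0, t1, t2, t3, t5, t6, t7}
AF (q | ~a): least fixpoint, start Z0 = {t0, t1, t2, t3, t5, t6, t7}, add states with every successor in Z. Already a fixed point.
Sat(AF (q | ~a)) = {t0, t1, t2, t3, t5, t6, t7}
t5 ∈ Sat(AF (q | ~a)) = {t0, t1, t2, t3, t5, t6, t7}, so the formula holds at t5.

Yes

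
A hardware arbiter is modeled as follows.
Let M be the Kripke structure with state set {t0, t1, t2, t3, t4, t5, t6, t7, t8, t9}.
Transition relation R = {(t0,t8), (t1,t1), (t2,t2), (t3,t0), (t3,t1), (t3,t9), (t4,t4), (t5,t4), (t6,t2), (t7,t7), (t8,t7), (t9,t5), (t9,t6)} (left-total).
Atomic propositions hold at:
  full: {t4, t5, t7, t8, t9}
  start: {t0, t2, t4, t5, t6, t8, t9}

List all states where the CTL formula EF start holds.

{t0, t2, t3, t4, t5, t6, t8, t9}

EF start: least fixpoint, start Z0 = {t0, t2, t4, t5, t6, t8, t9}, add states with some successor in Z. Z1 = {t0, t2, t3, t4, t5, t6, t8, t9}; fixed.
Sat(EF start) = {t0, t2, t3, t4, t5, t6, t8, t9}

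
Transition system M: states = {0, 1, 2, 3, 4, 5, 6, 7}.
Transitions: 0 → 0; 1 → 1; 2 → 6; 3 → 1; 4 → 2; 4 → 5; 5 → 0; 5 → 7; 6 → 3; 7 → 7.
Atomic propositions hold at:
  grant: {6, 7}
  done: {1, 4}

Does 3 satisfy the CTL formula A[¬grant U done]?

Yes

Sat(¬grant) = {0, 1, 2, 3, 4, 5}
A[¬grant U done]: least fixpoint, start Z0 = Sat(done) = {1, 4}, add states in Sat(¬grant) with every successor in Z. Z1 = {1, 3, 4}; fixed.
Sat(A[¬grant U done]) = {1, 3, 4}
3 ∈ Sat(A[¬grant U done]) = {1, 3, 4}, so the formula holds at 3.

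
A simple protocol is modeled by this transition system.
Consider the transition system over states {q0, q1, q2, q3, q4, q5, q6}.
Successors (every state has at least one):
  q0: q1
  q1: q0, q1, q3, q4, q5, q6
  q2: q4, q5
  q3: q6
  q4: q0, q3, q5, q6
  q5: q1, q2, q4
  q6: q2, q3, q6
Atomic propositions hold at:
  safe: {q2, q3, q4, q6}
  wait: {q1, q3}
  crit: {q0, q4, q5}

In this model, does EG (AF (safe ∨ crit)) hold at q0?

No

Sat(safe ∨ crit) = {q0, q2, q3, q4, q5, q6}
AF (safe ∨ crit): least fixpoint, start Z0 = {q0, q2, q3, q4, q5, q6}, add states with every successor in Z. Already a fixed point.
Sat(AF (safe ∨ crit)) = {q0, q2, q3, q4, q5, q6}
EG (AF (safe ∨ crit)): greatest fixpoint, start Z0 = {q0, q2, q3, q4, q5, q6}, keep only states in Sat with some successor in Z. Z1 = {q2, q3, q4, q5, q6}; fixed.
Sat(EG (AF (safe ∨ crit))) = {q2, q3, q4, q5, q6}
q0 ∉ Sat(EG (AF (safe ∨ crit))) = {q2, q3, q4, q5, q6}, so the formula does not hold at q0.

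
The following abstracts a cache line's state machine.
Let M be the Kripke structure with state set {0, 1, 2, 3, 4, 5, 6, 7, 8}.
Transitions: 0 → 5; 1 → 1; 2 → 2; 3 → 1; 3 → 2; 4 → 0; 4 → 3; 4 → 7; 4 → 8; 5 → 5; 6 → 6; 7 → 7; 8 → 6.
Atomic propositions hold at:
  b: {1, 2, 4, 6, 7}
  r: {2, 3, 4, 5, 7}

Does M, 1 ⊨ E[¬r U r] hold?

Sat(¬r) = {0, 1, 6, 8}
E[¬r U r]: least fixpoint, start Z0 = Sat(r) = {2, 3, 4, 5, 7}, add states in Sat(¬r) with some successor in Z. Z1 = {0, 2, 3, 4, 5, 7}; fixed.
Sat(E[¬r U r]) = {0, 2, 3, 4, 5, 7}
1 ∉ Sat(E[¬r U r]) = {0, 2, 3, 4, 5, 7}, so the formula does not hold at 1.

No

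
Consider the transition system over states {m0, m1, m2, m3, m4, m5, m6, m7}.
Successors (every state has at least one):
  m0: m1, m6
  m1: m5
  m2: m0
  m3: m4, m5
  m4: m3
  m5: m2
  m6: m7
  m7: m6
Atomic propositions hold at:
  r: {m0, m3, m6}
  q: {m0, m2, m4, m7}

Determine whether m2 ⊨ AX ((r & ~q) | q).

Sat(~q) = {m1, m3, m5, m6}
Sat(r & ~q) = {m3, m6}
Sat((r & ~q) | q) = {m0, m2, m3, m4, m6, m7}
Sat(AX ((r & ~q) | q)) = {s : every successor in {m0, m2, m3, m4, m6, m7}} = {m2, m4, m5, m6, m7}
m2 ∈ Sat(AX ((r & ~q) | q)) = {m2, m4, m5, m6, m7}, so the formula holds at m2.

Yes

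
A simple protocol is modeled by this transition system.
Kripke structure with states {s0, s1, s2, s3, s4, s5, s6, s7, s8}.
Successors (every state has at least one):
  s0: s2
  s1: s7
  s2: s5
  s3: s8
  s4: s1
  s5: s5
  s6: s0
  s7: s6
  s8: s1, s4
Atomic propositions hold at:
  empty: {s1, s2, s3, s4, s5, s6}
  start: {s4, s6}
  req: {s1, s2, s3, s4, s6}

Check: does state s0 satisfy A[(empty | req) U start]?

No

Sat(empty | req) = {s1, s2, s3, s4, s5, s6}
A[(empty | req) U start]: least fixpoint, start Z0 = Sat(start) = {s4, s6}, add states in Sat(empty | req) with every successor in Z. Already a fixed point.
Sat(A[(empty | req) U start]) = {s4, s6}
s0 ∉ Sat(A[(empty | req) U start]) = {s4, s6}, so the formula does not hold at s0.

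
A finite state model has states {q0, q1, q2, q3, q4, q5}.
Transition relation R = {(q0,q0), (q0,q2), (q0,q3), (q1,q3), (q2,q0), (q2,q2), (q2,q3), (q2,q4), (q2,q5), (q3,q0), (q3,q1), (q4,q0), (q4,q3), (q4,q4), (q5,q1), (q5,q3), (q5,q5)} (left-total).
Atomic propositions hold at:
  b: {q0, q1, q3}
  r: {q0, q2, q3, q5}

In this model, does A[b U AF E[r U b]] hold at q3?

Yes

E[r U b]: least fixpoint, start Z0 = Sat(b) = {q0, q1, q3}, add states in Sat(r) with some successor in Z. Z1 = {q0, q1, q2, q3, q5}; fixed.
Sat(E[r U b]) = {q0, q1, q2, q3, q5}
AF E[r U b]: least fixpoint, start Z0 = {q0, q1, q2, q3, q5}, add states with every successor in Z. Already a fixed point.
Sat(AF E[r U b]) = {q0, q1, q2, q3, q5}
A[b U AF E[r U b]]: least fixpoint, start Z0 = Sat(AF E[r U b]) = {q0, q1, q2, q3, q5}, add states in Sat(b) with every successor in Z. Already a fixed point.
Sat(A[b U AF E[r U b]]) = {q0, q1, q2, q3, q5}
q3 ∈ Sat(A[b U AF E[r U b]]) = {q0, q1, q2, q3, q5}, so the formula holds at q3.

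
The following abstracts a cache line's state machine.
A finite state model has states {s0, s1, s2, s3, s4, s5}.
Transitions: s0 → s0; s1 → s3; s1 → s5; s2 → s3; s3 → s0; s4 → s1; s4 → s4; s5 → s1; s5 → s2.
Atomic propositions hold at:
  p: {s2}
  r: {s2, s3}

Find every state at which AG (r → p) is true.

Sat(r → p) = {s0, s1, s2, s4, s5}
AG (r → p): greatest fixpoint, start Z0 = {s0, s1, s2, s4, s5}, keep only states in Sat with every successor in Z. Z1 = {s0, s4, s5}; Z2 = {s0}; fixed.
Sat(AG (r → p)) = {s0}

{s0}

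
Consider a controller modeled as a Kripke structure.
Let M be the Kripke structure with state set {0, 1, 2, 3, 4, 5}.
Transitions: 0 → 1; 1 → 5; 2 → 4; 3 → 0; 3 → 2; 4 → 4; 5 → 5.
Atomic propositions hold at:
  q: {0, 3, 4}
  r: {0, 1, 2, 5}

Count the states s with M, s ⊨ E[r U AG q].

2

AG q: greatest fixpoint, start Z0 = {0, 3, 4}, keep only states in Sat with every successor in Z. Z1 = {4}; fixed.
Sat(AG q) = {4}
E[r U AG q]: least fixpoint, start Z0 = Sat(AG q) = {4}, add states in Sat(r) with some successor in Z. Z1 = {2, 4}; fixed.
Sat(E[r U AG q]) = {2, 4}
|Sat(E[r U AG q])| = |{2, 4}| = 2.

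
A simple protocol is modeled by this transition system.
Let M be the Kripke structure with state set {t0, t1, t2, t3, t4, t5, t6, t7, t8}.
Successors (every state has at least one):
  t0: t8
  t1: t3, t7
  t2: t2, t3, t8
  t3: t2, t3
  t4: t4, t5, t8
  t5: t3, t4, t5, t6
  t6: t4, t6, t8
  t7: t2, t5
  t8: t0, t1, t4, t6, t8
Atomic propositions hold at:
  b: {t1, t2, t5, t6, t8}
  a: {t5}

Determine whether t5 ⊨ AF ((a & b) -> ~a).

No

Sat(a & b) = {t5}
Sat(~a) = {t0, t1, t2, t3, t4, t6, t7, t8}
Sat((a & b) -> ~a) = {t0, t1, t2, t3, t4, t6, t7, t8}
AF ((a & b) -> ~a): least fixpoint, start Z0 = {t0, t1, t2, t3, t4, t6, t7, t8}, add states with every successor in Z. Already a fixed point.
Sat(AF ((a & b) -> ~a)) = {t0, t1, t2, t3, t4, t6, t7, t8}
t5 ∉ Sat(AF ((a & b) -> ~a)) = {t0, t1, t2, t3, t4, t6, t7, t8}, so the formula does not hold at t5.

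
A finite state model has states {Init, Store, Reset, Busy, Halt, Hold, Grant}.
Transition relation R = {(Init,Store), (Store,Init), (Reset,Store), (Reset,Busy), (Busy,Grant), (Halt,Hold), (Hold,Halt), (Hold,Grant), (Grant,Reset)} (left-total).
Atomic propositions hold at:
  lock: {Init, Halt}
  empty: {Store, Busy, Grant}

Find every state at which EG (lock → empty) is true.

Sat(lock → empty) = {Store, Reset, Busy, Hold, Grant}
EG (lock → empty): greatest fixpoint, start Z0 = {Store, Reset, Busy, Hold, Grant}, keep only states in Sat with some successor in Z. Z1 = {Reset, Busy, Hold, Grant}; fixed.
Sat(EG (lock → empty)) = {Reset, Busy, Hold, Grant}

{Reset, Busy, Hold, Grant}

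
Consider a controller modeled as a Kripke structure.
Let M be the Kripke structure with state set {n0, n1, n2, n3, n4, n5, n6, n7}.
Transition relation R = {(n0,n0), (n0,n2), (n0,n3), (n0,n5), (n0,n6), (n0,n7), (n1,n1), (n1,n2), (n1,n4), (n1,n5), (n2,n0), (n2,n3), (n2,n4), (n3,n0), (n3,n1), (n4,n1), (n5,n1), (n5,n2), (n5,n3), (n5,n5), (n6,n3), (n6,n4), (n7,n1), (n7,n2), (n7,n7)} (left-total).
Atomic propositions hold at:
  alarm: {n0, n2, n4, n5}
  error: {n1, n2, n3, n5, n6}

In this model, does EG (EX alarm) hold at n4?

No

Sat(EX alarm) = {s : some successor in {n0, n2, n4, n5}} = {n0, n1, n2, n3, n5, n6, n7}
EG (EX alarm): greatest fixpoint, start Z0 = {n0, n1, n2, n3, n5, n6, n7}, keep only states in Sat with some successor in Z. Already a fixed point.
Sat(EG (EX alarm)) = {n0, n1, n2, n3, n5, n6, n7}
n4 ∉ Sat(EG (EX alarm)) = {n0, n1, n2, n3, n5, n6, n7}, so the formula does not hold at n4.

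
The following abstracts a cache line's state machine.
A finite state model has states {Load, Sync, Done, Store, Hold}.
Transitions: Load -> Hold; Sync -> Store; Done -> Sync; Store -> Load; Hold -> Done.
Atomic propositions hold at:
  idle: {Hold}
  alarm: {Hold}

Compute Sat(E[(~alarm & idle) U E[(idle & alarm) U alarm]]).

Sat(~alarm) = {Load, Sync, Done, Store}
Sat(~alarm & idle) = ∅
Sat(idle & alarm) = {Hold}
E[(idle & alarm) U alarm]: least fixpoint, start Z0 = Sat(alarm) = {Hold}, add states in Sat(idle & alarm) with some successor in Z. Already a fixed point.
Sat(E[(idle & alarm) U alarm]) = {Hold}
E[(~alarm & idle) U E[(idle & alarm) U alarm]]: least fixpoint, start Z0 = Sat(E[(idle & alarm) U alarm]) = {Hold}, add states in Sat(~alarm & idle) with some successor in Z. Already a fixed point.
Sat(E[(~alarm & idle) U E[(idle & alarm) U alarm]]) = {Hold}

{Hold}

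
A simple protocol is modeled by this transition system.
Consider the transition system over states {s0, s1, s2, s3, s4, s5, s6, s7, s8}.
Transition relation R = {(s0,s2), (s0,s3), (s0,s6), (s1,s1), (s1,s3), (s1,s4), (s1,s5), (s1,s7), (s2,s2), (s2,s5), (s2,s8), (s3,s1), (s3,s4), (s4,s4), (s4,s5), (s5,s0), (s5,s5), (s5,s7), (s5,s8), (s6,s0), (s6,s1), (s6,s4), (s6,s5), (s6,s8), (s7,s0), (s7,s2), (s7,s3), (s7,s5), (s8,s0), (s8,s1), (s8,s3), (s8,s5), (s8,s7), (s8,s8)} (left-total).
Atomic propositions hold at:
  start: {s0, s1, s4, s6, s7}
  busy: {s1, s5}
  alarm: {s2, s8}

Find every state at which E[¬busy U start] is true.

{s0, s1, s2, s3, s4, s6, s7, s8}

Sat(¬busy) = {s0, s2, s3, s4, s6, s7, s8}
E[¬busy U start]: least fixpoint, start Z0 = Sat(start) = {s0, s1, s4, s6, s7}, add states in Sat(¬busy) with some successor in Z. Z1 = {s0, s1, s3, s4, s6, s7, s8}; Z2 = {s0, s1, s2, s3, s4, s6, s7, s8}; fixed.
Sat(E[¬busy U start]) = {s0, s1, s2, s3, s4, s6, s7, s8}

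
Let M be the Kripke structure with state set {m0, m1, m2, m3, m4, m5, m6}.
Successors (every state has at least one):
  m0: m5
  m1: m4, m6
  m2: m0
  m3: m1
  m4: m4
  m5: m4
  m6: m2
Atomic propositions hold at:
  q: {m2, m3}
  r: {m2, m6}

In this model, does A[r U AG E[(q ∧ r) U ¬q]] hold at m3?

Sat(q ∧ r) = {m2}
Sat(¬q) = {m0, m1, m4, m5, m6}
E[(q ∧ r) U ¬q]: least fixpoint, start Z0 = Sat(¬q) = {m0, m1, m4, m5, m6}, add states in Sat(q ∧ r) with some successor in Z. Z1 = {m0, m1, m2, m4, m5, m6}; fixed.
Sat(E[(q ∧ r) U ¬q]) = {m0, m1, m2, m4, m5, m6}
AG E[(q ∧ r) U ¬q]: greatest fixpoint, start Z0 = {m0, m1, m2, m4, m5, m6}, keep only states in Sat with every successor in Z. Already a fixed point.
Sat(AG E[(q ∧ r) U ¬q]) = {m0, m1, m2, m4, m5, m6}
A[r U AG E[(q ∧ r) U ¬q]]: least fixpoint, start Z0 = Sat(AG E[(q ∧ r) U ¬q]) = {m0, m1, m2, m4, m5, m6}, add states in Sat(r) with every successor in Z. Already a fixed point.
Sat(A[r U AG E[(q ∧ r) U ¬q]]) = {m0, m1, m2, m4, m5, m6}
m3 ∉ Sat(A[r U AG E[(q ∧ r) U ¬q]]) = {m0, m1, m2, m4, m5, m6}, so the formula does not hold at m3.

No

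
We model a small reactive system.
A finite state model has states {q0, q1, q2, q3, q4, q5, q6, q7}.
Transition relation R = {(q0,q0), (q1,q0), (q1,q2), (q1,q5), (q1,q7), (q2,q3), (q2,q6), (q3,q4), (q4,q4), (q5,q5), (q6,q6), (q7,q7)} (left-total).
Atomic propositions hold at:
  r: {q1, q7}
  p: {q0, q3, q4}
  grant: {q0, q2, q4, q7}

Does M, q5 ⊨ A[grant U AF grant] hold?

No

AF grant: least fixpoint, start Z0 = {q0, q2, q4, q7}, add states with every successor in Z. Z1 = {q0, q2, q3, q4, q7}; fixed.
Sat(AF grant) = {q0, q2, q3, q4, q7}
A[grant U AF grant]: least fixpoint, start Z0 = Sat(AF grant) = {q0, q2, q3, q4, q7}, add states in Sat(grant) with every successor in Z. Already a fixed point.
Sat(A[grant U AF grant]) = {q0, q2, q3, q4, q7}
q5 ∉ Sat(A[grant U AF grant]) = {q0, q2, q3, q4, q7}, so the formula does not hold at q5.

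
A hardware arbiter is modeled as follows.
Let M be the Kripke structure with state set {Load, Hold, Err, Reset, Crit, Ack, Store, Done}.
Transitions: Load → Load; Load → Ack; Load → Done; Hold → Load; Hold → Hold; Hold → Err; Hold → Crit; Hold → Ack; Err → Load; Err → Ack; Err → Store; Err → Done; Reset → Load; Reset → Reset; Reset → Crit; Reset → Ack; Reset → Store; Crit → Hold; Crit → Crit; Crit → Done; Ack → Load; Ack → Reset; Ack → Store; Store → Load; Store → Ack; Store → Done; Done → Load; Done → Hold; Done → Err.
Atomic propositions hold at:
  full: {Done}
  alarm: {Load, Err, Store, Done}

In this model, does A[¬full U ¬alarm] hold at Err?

Sat(¬full) = {Load, Hold, Err, Reset, Crit, Ack, Store}
Sat(¬alarm) = {Hold, Reset, Crit, Ack}
A[¬full U ¬alarm]: least fixpoint, start Z0 = Sat(¬alarm) = {Hold, Reset, Crit, Ack}, add states in Sat(¬full) with every successor in Z. Already a fixed point.
Sat(A[¬full U ¬alarm]) = {Hold, Reset, Crit, Ack}
Err ∉ Sat(A[¬full U ¬alarm]) = {Hold, Reset, Crit, Ack}, so the formula does not hold at Err.

No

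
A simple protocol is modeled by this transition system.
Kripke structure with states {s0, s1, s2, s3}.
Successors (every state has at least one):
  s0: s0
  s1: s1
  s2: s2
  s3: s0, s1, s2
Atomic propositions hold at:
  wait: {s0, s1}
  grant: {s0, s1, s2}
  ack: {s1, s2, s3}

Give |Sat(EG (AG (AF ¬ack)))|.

1

Sat(¬ack) = {s0}
AF ¬ack: least fixpoint, start Z0 = {s0}, add states with every successor in Z. Already a fixed point.
Sat(AF ¬ack) = {s0}
AG (AF ¬ack): greatest fixpoint, start Z0 = {s0}, keep only states in Sat with every successor in Z. Already a fixed point.
Sat(AG (AF ¬ack)) = {s0}
EG (AG (AF ¬ack)): greatest fixpoint, start Z0 = {s0}, keep only states in Sat with some successor in Z. Already a fixed point.
Sat(EG (AG (AF ¬ack))) = {s0}
|Sat(EG (AG (AF ¬ack)))| = |{s0}| = 1.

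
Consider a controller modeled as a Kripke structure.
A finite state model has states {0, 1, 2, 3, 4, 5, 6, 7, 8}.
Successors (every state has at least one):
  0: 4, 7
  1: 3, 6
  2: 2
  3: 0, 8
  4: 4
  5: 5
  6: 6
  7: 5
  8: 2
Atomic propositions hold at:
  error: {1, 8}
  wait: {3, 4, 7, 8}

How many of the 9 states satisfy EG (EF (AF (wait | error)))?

Sat(wait | error) = {1, 3, 4, 7, 8}
AF (wait | error): least fixpoint, start Z0 = {1, 3, 4, 7, 8}, add states with every successor in Z. Z1 = {0, 1, 3, 4, 7, 8}; fixed.
Sat(AF (wait | error)) = {0, 1, 3, 4, 7, 8}
EF (AF (wait | error)): least fixpoint, start Z0 = {0, 1, 3, 4, 7, 8}, add states with some successor in Z. Already a fixed point.
Sat(EF (AF (wait | error))) = {0, 1, 3, 4, 7, 8}
EG (EF (AF (wait | error))): greatest fixpoint, start Z0 = {0, 1, 3, 4, 7, 8}, keep only states in Sat with some successor in Z. Z1 = {0, 1, 3, 4}; fixed.
Sat(EG (EF (AF (wait | error)))) = {0, 1, 3, 4}
|Sat(EG (EF (AF (wait | error))))| = |{0, 1, 3, 4}| = 4.

4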